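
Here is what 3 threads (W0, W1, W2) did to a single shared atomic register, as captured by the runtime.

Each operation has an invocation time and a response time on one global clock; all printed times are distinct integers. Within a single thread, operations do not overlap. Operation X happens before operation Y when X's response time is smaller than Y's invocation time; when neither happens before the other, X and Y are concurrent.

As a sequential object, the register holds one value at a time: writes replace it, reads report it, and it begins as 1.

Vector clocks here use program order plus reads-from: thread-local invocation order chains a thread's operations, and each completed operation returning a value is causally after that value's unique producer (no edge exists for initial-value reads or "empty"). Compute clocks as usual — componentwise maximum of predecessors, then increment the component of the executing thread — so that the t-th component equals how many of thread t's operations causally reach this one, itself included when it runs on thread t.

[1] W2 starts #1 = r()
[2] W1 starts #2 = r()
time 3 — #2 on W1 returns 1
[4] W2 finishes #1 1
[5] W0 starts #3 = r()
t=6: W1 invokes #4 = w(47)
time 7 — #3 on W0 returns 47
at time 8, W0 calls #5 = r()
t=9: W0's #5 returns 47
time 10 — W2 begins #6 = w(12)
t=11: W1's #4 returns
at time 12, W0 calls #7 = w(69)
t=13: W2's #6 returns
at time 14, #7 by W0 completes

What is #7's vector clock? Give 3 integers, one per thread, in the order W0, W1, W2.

VC(#1, invoked at 1): no causal predecessors; +1 on W2 → (0, 0, 1)
VC(#2, invoked at 2): no causal predecessors; +1 on W1 → (0, 1, 0)
invoked at 10, #6 merges VC(#1)=(0, 0, 1) and bumps W2's slot → (0, 0, 2)
invoked at 6, #4 merges VC(#2)=(0, 1, 0) and bumps W1's slot → (0, 2, 0)
invoked at 5, #3 merges VC(#4)=(0, 2, 0) and bumps W0's slot → (1, 2, 0)
invoked at 8, #5 merges VC(#3)=(1, 2, 0), VC(#4)=(0, 2, 0) and bumps W0's slot → (2, 2, 0)
invoked at 12, #7 merges VC(#5)=(2, 2, 0) and bumps W0's slot → (3, 2, 0)
target: VC(#7) = (3, 2, 0)

(3, 2, 0)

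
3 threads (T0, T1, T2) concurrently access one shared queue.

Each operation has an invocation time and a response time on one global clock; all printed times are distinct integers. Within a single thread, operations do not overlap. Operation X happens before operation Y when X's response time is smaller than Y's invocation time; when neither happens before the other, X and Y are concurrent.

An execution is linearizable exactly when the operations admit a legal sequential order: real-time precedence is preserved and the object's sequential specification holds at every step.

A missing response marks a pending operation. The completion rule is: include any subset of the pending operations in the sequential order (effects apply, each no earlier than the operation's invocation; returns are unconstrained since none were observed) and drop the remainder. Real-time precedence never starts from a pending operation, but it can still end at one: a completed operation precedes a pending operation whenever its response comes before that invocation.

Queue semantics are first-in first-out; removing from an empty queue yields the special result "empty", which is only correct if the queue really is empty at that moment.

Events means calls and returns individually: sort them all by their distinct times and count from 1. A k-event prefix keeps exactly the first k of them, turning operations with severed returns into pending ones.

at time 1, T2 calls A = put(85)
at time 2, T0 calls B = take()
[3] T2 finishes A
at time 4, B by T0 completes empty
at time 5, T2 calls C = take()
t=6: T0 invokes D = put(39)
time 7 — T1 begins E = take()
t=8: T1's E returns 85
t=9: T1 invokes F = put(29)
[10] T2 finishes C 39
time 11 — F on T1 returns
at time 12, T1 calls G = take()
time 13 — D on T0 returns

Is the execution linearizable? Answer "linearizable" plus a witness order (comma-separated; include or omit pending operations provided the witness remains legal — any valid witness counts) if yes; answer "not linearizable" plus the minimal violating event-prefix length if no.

linearizable — witness: B, A, D, E, C, F

after step 1 (B take() → empty): queue <>
after step 2 (A put(85)): queue <85>
after step 3 (D put(39)): queue <85,39>
after step 4 (E take() → 85): queue <39>
after step 5 (C take() → 39): queue <>
after step 6 (F put(29)): queue <29>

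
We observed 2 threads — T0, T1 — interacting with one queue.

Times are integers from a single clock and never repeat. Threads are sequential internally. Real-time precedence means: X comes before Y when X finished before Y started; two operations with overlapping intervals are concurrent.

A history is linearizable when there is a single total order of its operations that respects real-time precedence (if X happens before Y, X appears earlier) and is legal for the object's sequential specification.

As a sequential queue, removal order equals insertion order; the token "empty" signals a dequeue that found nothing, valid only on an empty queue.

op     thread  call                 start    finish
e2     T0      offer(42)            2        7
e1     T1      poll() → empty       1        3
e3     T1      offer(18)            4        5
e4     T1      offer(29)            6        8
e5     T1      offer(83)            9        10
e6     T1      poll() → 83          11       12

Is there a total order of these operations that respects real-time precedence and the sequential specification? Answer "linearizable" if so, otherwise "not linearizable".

cut after 11 events: linearizable; cut after 12 events (e6 responds, time 12): not linearizable
4 orders of the 6 completed queue ops respect real time; none is legal
one such order, e1, e2, e3, e4, e5, e6, breaks at step 6 where e6 poll() → 83 is illegal
one such order, e1, e3, e2, e4, e5, e6, breaks at step 6 where e6 poll() → 83 is illegal

not linearizable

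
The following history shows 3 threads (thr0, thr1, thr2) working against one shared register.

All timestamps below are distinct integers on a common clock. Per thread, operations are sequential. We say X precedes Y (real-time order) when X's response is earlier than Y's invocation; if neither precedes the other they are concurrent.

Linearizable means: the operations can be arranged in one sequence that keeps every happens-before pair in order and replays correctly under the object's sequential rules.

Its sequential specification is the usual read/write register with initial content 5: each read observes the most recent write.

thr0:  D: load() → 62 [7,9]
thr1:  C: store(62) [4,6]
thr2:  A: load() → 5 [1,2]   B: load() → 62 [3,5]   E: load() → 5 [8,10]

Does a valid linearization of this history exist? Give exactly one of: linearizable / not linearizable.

not linearizable

the violation lands at event 10, E's response at time 10: events 1..9 linearize, events 1..10 do not
real-time-consistent orders of the 5 completed operations: 4 — all fail the register replay
sample order A, B, C, D, E stalls at step 2 — B load() → 62 has no legal effect
sample order A, B, C, E, D stalls at step 2 — B load() → 62 has no legal effect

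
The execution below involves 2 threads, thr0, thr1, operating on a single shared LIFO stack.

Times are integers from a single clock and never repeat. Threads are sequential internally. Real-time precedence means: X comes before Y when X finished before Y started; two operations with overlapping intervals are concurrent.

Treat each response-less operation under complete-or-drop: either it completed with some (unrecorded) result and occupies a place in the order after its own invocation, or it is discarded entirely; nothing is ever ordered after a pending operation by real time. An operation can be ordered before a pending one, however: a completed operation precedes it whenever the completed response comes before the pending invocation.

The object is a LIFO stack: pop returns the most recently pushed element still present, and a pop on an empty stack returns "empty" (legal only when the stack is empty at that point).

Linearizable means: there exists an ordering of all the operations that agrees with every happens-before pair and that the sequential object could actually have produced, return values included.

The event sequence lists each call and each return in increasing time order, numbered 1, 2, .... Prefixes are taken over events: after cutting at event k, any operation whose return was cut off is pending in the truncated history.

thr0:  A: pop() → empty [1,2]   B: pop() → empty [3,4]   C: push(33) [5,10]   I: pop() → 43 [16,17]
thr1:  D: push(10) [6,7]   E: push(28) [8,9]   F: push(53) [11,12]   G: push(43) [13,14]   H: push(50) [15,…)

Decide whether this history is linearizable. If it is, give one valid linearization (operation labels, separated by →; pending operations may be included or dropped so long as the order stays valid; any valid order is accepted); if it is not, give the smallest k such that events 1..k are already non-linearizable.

linearizable — witness: A → B → C → D → E → F → G → I

1. A pop() → empty, leaving stack <>
2. B pop() → empty, leaving stack <>
3. C push(33), leaving stack <33>
4. D push(10), leaving stack <33,10>
5. E push(28), leaving stack <33,10,28>
6. F push(53), leaving stack <33,10,28,53>
7. G push(43), leaving stack <33,10,28,53,43>
8. I pop() → 43, leaving stack <33,10,28,53>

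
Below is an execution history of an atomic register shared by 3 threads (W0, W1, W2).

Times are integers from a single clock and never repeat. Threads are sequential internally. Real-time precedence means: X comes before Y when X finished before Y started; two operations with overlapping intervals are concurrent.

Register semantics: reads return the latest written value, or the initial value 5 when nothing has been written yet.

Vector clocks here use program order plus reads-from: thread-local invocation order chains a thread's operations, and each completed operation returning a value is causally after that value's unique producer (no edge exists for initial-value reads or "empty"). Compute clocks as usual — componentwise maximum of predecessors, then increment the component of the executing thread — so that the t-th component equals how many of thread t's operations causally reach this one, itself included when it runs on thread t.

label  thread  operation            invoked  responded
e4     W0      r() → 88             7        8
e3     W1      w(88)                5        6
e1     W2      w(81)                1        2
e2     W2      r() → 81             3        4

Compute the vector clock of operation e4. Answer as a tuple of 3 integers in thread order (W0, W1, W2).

invoked at 1, e1 has no predecessors; its own W2 bump gives (0, 0, 1)
invoked at 5, e3 has no predecessors; its own W1 bump gives (0, 1, 0)
from VC(e1)=(0, 0, 1), e2 (invoked 3) maxes components and bumps W2 → (0, 0, 2)
from VC(e3)=(0, 1, 0), e4 (invoked 7) maxes components and bumps W0 → (1, 1, 0)
target: VC(e4) = (1, 1, 0)

(1, 1, 0)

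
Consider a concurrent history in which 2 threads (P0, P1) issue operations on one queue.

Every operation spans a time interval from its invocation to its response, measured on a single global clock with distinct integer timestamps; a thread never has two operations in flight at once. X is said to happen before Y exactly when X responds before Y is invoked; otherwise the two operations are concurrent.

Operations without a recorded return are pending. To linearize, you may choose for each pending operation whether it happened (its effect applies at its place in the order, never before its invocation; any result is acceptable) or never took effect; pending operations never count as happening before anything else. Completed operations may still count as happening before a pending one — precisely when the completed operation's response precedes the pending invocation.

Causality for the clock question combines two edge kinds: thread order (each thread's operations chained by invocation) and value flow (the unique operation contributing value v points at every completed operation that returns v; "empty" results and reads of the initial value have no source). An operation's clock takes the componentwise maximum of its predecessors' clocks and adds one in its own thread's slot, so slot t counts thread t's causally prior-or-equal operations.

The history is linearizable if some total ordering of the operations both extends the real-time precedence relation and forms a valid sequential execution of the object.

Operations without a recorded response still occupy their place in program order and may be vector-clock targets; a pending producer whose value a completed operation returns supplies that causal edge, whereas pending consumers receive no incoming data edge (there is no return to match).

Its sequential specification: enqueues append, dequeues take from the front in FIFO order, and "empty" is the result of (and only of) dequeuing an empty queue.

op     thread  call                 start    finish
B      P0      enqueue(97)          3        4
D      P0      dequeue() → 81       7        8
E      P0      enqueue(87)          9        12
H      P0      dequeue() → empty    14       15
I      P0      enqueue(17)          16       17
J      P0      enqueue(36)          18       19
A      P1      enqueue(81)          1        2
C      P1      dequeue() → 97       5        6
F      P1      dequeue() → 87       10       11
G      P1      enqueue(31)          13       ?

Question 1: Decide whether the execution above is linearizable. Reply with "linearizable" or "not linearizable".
not linearizable

the violation lands at event 6, C's response at time 6: events 1..5 linearize, events 1..6 do not
exactly one order of the 3 completed ops respects real time; the queue replay fails
take A, B, C: step 3 already fails, because C dequeue() → 97 cannot occur there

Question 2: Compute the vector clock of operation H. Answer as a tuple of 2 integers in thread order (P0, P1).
Answer: (4, 1)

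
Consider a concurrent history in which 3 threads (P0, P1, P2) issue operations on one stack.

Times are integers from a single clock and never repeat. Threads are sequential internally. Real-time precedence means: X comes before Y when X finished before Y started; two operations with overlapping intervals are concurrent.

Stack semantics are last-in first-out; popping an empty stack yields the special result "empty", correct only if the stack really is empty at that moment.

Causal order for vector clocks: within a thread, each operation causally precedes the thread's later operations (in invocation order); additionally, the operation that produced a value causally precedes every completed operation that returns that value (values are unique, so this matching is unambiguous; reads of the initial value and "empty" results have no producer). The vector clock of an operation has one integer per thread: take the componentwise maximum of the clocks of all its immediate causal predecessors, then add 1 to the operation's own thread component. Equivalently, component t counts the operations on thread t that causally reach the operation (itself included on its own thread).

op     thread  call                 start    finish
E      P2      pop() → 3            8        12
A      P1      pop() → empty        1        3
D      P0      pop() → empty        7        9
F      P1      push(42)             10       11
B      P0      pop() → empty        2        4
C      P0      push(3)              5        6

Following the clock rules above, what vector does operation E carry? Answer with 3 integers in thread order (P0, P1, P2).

(2, 0, 1)

A (invocation 1): nothing precedes it; P1's component alone gives (0, 1, 0)
B (invocation 2): nothing precedes it; P0's component alone gives (1, 0, 0)
VC(F, invoked at 10): max of VC(A)=(0, 1, 0), then +1 on thread P1 → (0, 2, 0)
VC(C, invoked at 5): max of VC(B)=(1, 0, 0), then +1 on thread P0 → (2, 0, 0)
VC(E, invoked at 8): max of VC(C)=(2, 0, 0), then +1 on thread P2 → (2, 0, 1)
VC(D, invoked at 7): max of VC(C)=(2, 0, 0), then +1 on thread P0 → (3, 0, 0)
target: VC(E) = (2, 0, 1)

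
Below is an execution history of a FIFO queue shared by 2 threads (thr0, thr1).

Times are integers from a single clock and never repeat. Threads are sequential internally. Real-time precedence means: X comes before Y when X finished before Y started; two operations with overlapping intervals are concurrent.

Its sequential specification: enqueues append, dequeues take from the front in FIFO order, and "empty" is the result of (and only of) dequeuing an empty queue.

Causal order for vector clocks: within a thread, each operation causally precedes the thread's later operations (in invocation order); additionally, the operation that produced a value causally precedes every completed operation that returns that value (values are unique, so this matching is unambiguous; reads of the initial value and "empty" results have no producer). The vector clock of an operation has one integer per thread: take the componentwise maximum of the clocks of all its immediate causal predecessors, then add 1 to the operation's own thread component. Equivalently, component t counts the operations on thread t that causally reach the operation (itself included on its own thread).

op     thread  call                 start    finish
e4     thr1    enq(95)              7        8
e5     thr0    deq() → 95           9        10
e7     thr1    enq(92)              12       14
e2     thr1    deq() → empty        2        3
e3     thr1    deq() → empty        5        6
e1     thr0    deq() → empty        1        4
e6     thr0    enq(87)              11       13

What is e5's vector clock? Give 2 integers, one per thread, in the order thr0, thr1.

(2, 3)

no predecessors for e2 (invoked 2): thr1 increments from zero → (0, 1)
no predecessors for e1 (invoked 1): thr0 increments from zero → (1, 0)
from VC(e2)=(0, 1), e3 (invoked 5) maxes components and bumps thr1 → (0, 2)
from VC(e3)=(0, 2), e4 (invoked 7) maxes components and bumps thr1 → (0, 3)
from VC(e4)=(0, 3), e7 (invoked 12) maxes components and bumps thr1 → (0, 4)
from VC(e1)=(1, 0), VC(e4)=(0, 3), e5 (invoked 9) maxes components and bumps thr0 → (2, 3)
from VC(e5)=(2, 3), e6 (invoked 11) maxes components and bumps thr0 → (3, 3)
target: VC(e5) = (2, 3)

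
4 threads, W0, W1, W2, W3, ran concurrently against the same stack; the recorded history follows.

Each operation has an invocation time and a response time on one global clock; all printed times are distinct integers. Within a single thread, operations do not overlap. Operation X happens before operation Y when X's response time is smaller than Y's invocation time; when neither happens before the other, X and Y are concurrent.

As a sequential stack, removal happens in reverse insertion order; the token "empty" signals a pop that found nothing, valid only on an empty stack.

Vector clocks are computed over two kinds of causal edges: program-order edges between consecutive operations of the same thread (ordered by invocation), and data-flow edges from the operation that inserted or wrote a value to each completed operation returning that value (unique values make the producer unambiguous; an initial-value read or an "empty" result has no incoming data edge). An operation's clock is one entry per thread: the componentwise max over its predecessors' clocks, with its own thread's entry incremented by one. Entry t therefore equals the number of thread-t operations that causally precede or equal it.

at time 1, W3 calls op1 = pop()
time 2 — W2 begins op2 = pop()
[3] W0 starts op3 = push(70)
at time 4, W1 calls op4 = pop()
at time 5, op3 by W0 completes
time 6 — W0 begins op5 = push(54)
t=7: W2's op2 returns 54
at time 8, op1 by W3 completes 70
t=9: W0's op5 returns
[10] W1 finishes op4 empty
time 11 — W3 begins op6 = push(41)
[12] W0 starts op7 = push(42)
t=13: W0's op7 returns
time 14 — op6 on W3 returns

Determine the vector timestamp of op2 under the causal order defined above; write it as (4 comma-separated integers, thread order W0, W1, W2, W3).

(2, 0, 1, 0)

VC(op4, invoked at 4): no causal predecessors; +1 on W1 → (0, 1, 0, 0)
VC(op3, invoked at 3): no causal predecessors; +1 on W0 → (1, 0, 0, 0)
VC(op1, invoked at 1): max of VC(op3)=(1, 0, 0, 0), then +1 on thread W3 → (1, 0, 0, 1)
VC(op5, invoked at 6): max of VC(op3)=(1, 0, 0, 0), then +1 on thread W0 → (2, 0, 0, 0)
VC(op6, invoked at 11): max of VC(op1)=(1, 0, 0, 1), then +1 on thread W3 → (1, 0, 0, 2)
VC(op2, invoked at 2): max of VC(op5)=(2, 0, 0, 0), then +1 on thread W2 → (2, 0, 1, 0)
VC(op7, invoked at 12): max of VC(op5)=(2, 0, 0, 0), then +1 on thread W0 → (3, 0, 0, 0)
target: VC(op2) = (2, 0, 1, 0)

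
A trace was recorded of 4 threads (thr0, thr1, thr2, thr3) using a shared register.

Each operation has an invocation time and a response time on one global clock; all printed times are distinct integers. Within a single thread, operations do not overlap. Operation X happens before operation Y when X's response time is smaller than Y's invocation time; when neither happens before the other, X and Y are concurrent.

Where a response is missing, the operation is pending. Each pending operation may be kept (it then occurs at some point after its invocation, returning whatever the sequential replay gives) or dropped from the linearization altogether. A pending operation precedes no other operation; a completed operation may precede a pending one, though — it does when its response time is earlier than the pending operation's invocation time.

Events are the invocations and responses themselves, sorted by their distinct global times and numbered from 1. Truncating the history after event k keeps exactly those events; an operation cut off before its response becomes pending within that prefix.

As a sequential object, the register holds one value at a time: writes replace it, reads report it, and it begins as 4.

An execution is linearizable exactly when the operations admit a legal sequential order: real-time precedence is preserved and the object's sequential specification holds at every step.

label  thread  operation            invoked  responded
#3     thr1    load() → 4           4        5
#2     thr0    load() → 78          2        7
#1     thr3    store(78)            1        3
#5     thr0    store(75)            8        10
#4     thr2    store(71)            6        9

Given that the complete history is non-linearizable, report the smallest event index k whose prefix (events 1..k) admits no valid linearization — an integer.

a valid linearization of events 1..4 exists, for instance #1:
step 1: #1 store(78) — value 78
at event 5 (#3's time-5 response) nothing linearizes any more
no completion choice of the 1 pending operation (#2) rescues it — every subset was tried
take #1, #3 (pending dropped): step 2 already fails, because #3 load() → 4 cannot occur there

5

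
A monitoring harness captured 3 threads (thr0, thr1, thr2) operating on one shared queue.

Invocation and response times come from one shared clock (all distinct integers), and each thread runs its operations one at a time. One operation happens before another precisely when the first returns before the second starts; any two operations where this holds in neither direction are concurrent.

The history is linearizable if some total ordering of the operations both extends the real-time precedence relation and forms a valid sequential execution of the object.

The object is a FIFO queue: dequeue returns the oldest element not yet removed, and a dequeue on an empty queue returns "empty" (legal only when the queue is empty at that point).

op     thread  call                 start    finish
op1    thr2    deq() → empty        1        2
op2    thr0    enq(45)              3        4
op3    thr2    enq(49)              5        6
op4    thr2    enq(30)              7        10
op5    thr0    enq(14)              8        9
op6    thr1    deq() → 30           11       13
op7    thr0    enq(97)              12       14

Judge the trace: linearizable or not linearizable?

not linearizable

cut after 12 events: linearizable; cut after 13 events (op6 responds, time 13): not linearizable
no legal order exists: 2 real-time-consistent candidates over 6 completed queue operations, all rejected
no completion choice of the 1 pending operation (op7) rescues it — every subset was tried
one such order, op1, op2, op3, op4, op5, op6 (pending dropped), breaks at step 6 where op6 deq() → 30 is illegal
one such order, op1, op2, op3, op5, op4, op6 (pending dropped), breaks at step 6 where op6 deq() → 30 is illegal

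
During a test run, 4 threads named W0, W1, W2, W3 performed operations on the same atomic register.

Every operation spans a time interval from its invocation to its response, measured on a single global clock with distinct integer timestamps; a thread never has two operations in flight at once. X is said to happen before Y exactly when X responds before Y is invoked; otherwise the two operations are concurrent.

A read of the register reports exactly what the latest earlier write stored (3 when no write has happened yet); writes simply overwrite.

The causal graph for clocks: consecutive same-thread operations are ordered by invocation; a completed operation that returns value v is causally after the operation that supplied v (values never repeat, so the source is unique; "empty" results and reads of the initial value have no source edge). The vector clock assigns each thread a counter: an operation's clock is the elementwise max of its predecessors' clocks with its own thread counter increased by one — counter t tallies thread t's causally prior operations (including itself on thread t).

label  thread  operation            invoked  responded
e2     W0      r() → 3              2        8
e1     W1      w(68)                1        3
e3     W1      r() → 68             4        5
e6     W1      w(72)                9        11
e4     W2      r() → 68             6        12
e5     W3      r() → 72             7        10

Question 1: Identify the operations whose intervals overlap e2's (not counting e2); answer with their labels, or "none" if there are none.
e1, e3, e4, e5

overlap test against e2 [2,8]: concurrent iff the interval meets 2..8
e1 [1,3]: concurrent
e3 [4,5]: concurrent
e4 [6,12]: concurrent
e5 [7,10]: concurrent
e6 [9,11]: after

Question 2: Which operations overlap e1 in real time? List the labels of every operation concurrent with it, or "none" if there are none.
e2

e1 spans [1,3]: anything still running between times 1 and 3 counts as concurrent
e2 [2,8]: concurrent
e3 [4,5]: after
e4 [6,12]: after
e5 [7,10]: after
e6 [9,11]: after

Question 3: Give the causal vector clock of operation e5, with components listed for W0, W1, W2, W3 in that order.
(0, 3, 0, 1)

e1, invoked 1, has no incoming edges; only W1's bump applies → (0, 1, 0, 0)
e2, invoked 2, has no incoming edges; only W0's bump applies → (1, 0, 0, 0)
merge at e4 (invoked 6): VC(e1)=(0, 1, 0, 0), own-thread bump on W2 → (0, 1, 1, 0)
merge at e3 (invoked 4): VC(e1)=(0, 1, 0, 0), own-thread bump on W1 → (0, 2, 0, 0)
merge at e6 (invoked 9): VC(e3)=(0, 2, 0, 0), own-thread bump on W1 → (0, 3, 0, 0)
merge at e5 (invoked 7): VC(e6)=(0, 3, 0, 0), own-thread bump on W3 → (0, 3, 0, 1)
target: VC(e5) = (0, 3, 0, 1)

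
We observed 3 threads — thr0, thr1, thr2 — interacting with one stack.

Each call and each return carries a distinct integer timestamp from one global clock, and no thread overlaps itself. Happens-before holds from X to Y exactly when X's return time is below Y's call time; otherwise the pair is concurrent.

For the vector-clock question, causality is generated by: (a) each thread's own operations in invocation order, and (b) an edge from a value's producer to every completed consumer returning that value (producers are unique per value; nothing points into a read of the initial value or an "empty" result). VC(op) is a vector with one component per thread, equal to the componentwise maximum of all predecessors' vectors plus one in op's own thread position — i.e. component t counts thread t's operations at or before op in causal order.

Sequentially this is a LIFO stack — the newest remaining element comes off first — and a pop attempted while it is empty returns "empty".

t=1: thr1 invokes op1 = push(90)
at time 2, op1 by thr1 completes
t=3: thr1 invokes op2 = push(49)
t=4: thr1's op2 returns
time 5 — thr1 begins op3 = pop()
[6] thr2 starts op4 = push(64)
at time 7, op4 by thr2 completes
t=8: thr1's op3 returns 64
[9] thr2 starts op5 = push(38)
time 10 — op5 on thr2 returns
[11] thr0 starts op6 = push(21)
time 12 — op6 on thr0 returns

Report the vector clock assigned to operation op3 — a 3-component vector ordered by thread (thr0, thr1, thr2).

invoked at 6, op4 has no predecessors; its own thr2 bump gives (0, 0, 1)
invoked at 1, op1 has no predecessors; its own thr1 bump gives (0, 1, 0)
invoked at 11, op6 has no predecessors; its own thr0 bump gives (1, 0, 0)
merge at op5 (invoked 9): VC(op4)=(0, 0, 1), own-thread bump on thr2 → (0, 0, 2)
merge at op2 (invoked 3): VC(op1)=(0, 1, 0), own-thread bump on thr1 → (0, 2, 0)
merge at op3 (invoked 5): VC(op2)=(0, 2, 0), VC(op4)=(0, 0, 1), own-thread bump on thr1 → (0, 3, 1)
target: VC(op3) = (0, 3, 1)

(0, 3, 1)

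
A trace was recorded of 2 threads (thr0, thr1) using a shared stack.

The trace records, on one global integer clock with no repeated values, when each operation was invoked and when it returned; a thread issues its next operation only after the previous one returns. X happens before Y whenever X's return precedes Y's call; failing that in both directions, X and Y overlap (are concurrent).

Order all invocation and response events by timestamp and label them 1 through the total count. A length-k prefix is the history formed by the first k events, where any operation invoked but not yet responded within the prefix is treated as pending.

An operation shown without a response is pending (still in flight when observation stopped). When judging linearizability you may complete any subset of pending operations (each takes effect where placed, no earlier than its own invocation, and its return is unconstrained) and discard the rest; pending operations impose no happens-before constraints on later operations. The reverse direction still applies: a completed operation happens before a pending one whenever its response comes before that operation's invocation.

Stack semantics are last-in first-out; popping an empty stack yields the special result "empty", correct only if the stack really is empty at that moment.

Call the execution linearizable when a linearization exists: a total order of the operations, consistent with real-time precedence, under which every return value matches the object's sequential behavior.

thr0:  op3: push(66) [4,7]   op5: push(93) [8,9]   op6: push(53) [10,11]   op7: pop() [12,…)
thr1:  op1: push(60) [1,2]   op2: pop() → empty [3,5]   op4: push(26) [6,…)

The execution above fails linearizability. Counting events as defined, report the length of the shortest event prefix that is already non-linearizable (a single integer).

events 1..4 are linearizable, e.g. via op1:
1. op1 push(60), leaving stack <60>
adding event 5 (op2 responds at 5) leaves no legal real-time order
no escape via the 1 pending operation (op3): every completion choice fails
e.g. op1, op2 (pending dropped): illegal at step 2, since op2 pop() → empty cannot apply there

5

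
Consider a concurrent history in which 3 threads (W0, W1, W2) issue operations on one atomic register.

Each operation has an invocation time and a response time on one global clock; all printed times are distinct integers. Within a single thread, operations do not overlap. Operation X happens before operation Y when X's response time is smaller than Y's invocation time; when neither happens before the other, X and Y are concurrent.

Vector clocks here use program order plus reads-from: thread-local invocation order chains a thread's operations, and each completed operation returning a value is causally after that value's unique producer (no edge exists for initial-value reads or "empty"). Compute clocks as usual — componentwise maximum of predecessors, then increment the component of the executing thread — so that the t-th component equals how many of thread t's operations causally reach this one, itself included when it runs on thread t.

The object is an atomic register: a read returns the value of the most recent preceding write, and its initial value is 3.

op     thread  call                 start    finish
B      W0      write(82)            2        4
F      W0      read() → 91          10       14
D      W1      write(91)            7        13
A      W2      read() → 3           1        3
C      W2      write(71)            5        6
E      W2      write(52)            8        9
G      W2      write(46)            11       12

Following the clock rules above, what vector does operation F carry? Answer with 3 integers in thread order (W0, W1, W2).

(2, 1, 0)

root op A, invoked 1: fresh clock plus W2's own tick → (0, 0, 1)
root op D, invoked 7: fresh clock plus W1's own tick → (0, 1, 0)
root op B, invoked 2: fresh clock plus W0's own tick → (1, 0, 0)
C (invocation 5): componentwise max over VC(A)=(0, 0, 1), +1 at W2, giving (0, 0, 2)
E (invocation 8): componentwise max over VC(C)=(0, 0, 2), +1 at W2, giving (0, 0, 3)
F (invocation 10): componentwise max over VC(B)=(1, 0, 0), VC(D)=(0, 1, 0), +1 at W0, giving (2, 1, 0)
G (invocation 11): componentwise max over VC(E)=(0, 0, 3), +1 at W2, giving (0, 0, 4)
target: VC(F) = (2, 1, 0)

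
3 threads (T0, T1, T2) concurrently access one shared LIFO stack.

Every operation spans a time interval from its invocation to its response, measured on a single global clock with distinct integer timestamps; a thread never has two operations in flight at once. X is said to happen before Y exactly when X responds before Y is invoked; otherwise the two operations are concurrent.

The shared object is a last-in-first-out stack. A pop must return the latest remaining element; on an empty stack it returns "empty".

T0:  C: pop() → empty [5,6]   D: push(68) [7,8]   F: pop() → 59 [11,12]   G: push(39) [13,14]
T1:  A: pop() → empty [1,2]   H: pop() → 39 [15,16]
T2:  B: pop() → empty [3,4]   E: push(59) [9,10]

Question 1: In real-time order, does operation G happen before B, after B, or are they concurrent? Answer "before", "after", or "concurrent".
after

G spans [13,14], B spans [3,4]
resp(B)=4 < inv(G)=13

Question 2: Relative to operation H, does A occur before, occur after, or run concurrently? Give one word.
before

A spans [1,2], H spans [15,16]
resp(A)=2 < inv(H)=15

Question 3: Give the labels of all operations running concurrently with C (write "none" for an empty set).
none

overlap test against C [5,6]: concurrent iff the interval meets 5..6
A [1,2]: before
B [3,4]: before
D [7,8]: after
E [9,10]: after
F [11,12]: after
G [13,14]: after
H [15,16]: after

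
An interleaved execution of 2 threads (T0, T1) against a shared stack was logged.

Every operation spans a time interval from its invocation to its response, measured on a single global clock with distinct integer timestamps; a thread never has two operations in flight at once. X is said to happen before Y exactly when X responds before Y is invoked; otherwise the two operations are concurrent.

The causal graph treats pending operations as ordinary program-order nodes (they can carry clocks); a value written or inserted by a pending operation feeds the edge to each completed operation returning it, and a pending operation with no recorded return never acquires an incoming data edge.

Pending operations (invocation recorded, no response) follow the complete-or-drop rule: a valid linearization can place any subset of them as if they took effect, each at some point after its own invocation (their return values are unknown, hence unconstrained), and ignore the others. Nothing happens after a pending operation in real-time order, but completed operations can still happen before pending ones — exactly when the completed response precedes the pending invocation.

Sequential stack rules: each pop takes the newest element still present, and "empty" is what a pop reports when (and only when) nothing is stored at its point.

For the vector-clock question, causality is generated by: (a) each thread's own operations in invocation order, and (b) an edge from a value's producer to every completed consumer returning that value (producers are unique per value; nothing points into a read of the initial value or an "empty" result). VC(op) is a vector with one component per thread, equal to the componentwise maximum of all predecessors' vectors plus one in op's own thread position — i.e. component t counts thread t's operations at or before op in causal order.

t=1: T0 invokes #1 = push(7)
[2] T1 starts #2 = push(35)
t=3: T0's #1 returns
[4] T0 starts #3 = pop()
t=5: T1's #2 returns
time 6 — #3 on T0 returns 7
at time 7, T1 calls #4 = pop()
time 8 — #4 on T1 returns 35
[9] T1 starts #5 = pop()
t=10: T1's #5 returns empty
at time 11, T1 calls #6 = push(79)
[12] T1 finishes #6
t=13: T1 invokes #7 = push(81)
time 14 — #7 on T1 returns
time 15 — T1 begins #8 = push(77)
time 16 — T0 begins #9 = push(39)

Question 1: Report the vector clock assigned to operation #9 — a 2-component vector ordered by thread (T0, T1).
Answer: (3, 0)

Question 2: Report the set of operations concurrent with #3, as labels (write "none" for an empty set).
Answer: #2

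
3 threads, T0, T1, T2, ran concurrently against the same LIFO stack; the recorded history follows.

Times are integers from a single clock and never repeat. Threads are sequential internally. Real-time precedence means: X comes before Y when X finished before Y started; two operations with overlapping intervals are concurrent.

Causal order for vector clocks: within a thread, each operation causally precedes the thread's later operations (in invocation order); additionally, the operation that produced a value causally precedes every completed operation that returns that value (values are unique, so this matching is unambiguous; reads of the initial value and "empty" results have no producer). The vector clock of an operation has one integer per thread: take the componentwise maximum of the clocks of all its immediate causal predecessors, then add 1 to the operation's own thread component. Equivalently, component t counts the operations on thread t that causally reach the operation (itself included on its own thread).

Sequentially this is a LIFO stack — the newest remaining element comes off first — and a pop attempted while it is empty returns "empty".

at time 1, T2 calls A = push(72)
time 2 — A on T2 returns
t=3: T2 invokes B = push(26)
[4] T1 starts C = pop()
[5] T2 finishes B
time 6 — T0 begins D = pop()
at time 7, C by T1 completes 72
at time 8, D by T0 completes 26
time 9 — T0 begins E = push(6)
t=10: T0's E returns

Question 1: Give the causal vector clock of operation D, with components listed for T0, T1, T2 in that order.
A (invocation 1): nothing precedes it; T2's component alone gives (0, 0, 1)
B, invoked 3, takes VC(A)=(0, 0, 1) under max, adds 1 for T2 → (0, 0, 2)
C, invoked 4, takes VC(A)=(0, 0, 1) under max, adds 1 for T1 → (0, 1, 1)
D, invoked 6, takes VC(B)=(0, 0, 2) under max, adds 1 for T0 → (1, 0, 2)
E, invoked 9, takes VC(D)=(1, 0, 2) under max, adds 1 for T0 → (2, 0, 2)
target: VC(D) = (1, 0, 2)

(1, 0, 2)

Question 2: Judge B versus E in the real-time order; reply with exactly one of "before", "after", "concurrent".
B spans [3,5], E spans [9,10]
resp(B)=5 < inv(E)=9

before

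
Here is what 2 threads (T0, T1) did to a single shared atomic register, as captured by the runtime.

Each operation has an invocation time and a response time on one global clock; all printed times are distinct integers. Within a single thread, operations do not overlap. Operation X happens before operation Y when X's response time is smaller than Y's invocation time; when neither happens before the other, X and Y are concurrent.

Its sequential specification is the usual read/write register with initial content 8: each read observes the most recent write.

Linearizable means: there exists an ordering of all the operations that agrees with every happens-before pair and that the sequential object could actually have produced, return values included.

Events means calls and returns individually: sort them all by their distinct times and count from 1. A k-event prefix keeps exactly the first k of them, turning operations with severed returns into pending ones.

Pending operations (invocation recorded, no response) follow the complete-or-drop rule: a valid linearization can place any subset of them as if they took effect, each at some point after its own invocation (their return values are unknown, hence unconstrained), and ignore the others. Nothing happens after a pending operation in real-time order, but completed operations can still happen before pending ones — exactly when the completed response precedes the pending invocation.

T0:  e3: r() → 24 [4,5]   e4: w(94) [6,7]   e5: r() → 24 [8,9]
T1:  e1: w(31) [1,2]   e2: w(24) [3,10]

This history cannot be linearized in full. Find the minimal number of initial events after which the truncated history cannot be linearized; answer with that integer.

a valid linearization of events 1..8 exists, for instance e1, e2, e3, e4:
step 1: e1 w(31) — value 31
step 2: e2 w(24) (pending, included) — value 24
step 3: e3 r() → 24 — value 24
step 4: e4 w(94) — value 94
at event 9 (e5's time-9 response) nothing linearizes any more
no escape via the 1 pending operation (e2): every completion choice fails
take e1, e3, e4, e5 (pending dropped): step 2 already fails, because e3 r() → 24 cannot occur there

9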